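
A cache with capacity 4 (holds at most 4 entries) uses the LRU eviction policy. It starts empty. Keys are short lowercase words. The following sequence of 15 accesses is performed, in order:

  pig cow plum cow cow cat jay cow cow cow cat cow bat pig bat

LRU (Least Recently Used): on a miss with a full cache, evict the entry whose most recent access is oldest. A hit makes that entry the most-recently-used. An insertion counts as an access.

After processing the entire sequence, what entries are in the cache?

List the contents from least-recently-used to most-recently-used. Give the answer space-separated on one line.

Answer: cat cow pig bat

Derivation:
LRU simulation (capacity=4):
  1. access pig: MISS. Cache (LRU->MRU): [pig]
  2. access cow: MISS. Cache (LRU->MRU): [pig cow]
  3. access plum: MISS. Cache (LRU->MRU): [pig cow plum]
  4. access cow: HIT. Cache (LRU->MRU): [pig plum cow]
  5. access cow: HIT. Cache (LRU->MRU): [pig plum cow]
  6. access cat: MISS. Cache (LRU->MRU): [pig plum cow cat]
  7. access jay: MISS, evict pig. Cache (LRU->MRU): [plum cow cat jay]
  8. access cow: HIT. Cache (LRU->MRU): [plum cat jay cow]
  9. access cow: HIT. Cache (LRU->MRU): [plum cat jay cow]
  10. access cow: HIT. Cache (LRU->MRU): [plum cat jay cow]
  11. access cat: HIT. Cache (LRU->MRU): [plum jay cow cat]
  12. access cow: HIT. Cache (LRU->MRU): [plum jay cat cow]
  13. access bat: MISS, evict plum. Cache (LRU->MRU): [jay cat cow bat]
  14. access pig: MISS, evict jay. Cache (LRU->MRU): [cat cow bat pig]
  15. access bat: HIT. Cache (LRU->MRU): [cat cow pig bat]
Total: 8 hits, 7 misses, 3 evictions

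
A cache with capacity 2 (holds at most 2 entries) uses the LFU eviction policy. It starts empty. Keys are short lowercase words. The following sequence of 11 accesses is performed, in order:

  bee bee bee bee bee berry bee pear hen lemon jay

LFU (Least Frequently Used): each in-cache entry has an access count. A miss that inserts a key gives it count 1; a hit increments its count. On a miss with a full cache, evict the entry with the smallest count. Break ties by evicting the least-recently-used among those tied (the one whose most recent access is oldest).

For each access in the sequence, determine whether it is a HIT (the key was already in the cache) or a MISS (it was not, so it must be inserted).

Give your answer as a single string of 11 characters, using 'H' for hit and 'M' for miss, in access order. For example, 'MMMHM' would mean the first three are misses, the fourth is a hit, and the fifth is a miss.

Answer: MHHHHMHMMMM

Derivation:
LFU simulation (capacity=2):
  1. access bee: MISS. Cache: [bee(c=1)]
  2. access bee: HIT, count now 2. Cache: [bee(c=2)]
  3. access bee: HIT, count now 3. Cache: [bee(c=3)]
  4. access bee: HIT, count now 4. Cache: [bee(c=4)]
  5. access bee: HIT, count now 5. Cache: [bee(c=5)]
  6. access berry: MISS. Cache: [berry(c=1) bee(c=5)]
  7. access bee: HIT, count now 6. Cache: [berry(c=1) bee(c=6)]
  8. access pear: MISS, evict berry(c=1). Cache: [pear(c=1) bee(c=6)]
  9. access hen: MISS, evict pear(c=1). Cache: [hen(c=1) bee(c=6)]
  10. access lemon: MISS, evict hen(c=1). Cache: [lemon(c=1) bee(c=6)]
  11. access jay: MISS, evict lemon(c=1). Cache: [jay(c=1) bee(c=6)]
Total: 5 hits, 6 misses, 4 evictions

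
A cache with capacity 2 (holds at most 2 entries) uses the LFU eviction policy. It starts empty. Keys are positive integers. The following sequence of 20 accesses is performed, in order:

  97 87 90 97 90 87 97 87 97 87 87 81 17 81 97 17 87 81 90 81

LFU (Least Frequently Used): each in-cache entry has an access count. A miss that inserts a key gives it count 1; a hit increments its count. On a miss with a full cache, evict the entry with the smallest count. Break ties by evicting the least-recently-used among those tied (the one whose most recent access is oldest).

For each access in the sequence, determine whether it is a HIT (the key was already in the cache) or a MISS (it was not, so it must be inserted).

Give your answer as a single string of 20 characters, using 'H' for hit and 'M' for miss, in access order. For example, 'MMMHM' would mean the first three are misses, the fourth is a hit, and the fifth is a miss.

LFU simulation (capacity=2):
  1. access 97: MISS. Cache: [97(c=1)]
  2. access 87: MISS. Cache: [97(c=1) 87(c=1)]
  3. access 90: MISS, evict 97(c=1). Cache: [87(c=1) 90(c=1)]
  4. access 97: MISS, evict 87(c=1). Cache: [90(c=1) 97(c=1)]
  5. access 90: HIT, count now 2. Cache: [97(c=1) 90(c=2)]
  6. access 87: MISS, evict 97(c=1). Cache: [87(c=1) 90(c=2)]
  7. access 97: MISS, evict 87(c=1). Cache: [97(c=1) 90(c=2)]
  8. access 87: MISS, evict 97(c=1). Cache: [87(c=1) 90(c=2)]
  9. access 97: MISS, evict 87(c=1). Cache: [97(c=1) 90(c=2)]
  10. access 87: MISS, evict 97(c=1). Cache: [87(c=1) 90(c=2)]
  11. access 87: HIT, count now 2. Cache: [90(c=2) 87(c=2)]
  12. access 81: MISS, evict 90(c=2). Cache: [81(c=1) 87(c=2)]
  13. access 17: MISS, evict 81(c=1). Cache: [17(c=1) 87(c=2)]
  14. access 81: MISS, evict 17(c=1). Cache: [81(c=1) 87(c=2)]
  15. access 97: MISS, evict 81(c=1). Cache: [97(c=1) 87(c=2)]
  16. access 17: MISS, evict 97(c=1). Cache: [17(c=1) 87(c=2)]
  17. access 87: HIT, count now 3. Cache: [17(c=1) 87(c=3)]
  18. access 81: MISS, evict 17(c=1). Cache: [81(c=1) 87(c=3)]
  19. access 90: MISS, evict 81(c=1). Cache: [90(c=1) 87(c=3)]
  20. access 81: MISS, evict 90(c=1). Cache: [81(c=1) 87(c=3)]
Total: 3 hits, 17 misses, 15 evictions

Answer: MMMMHMMMMMHMMMMMHMMM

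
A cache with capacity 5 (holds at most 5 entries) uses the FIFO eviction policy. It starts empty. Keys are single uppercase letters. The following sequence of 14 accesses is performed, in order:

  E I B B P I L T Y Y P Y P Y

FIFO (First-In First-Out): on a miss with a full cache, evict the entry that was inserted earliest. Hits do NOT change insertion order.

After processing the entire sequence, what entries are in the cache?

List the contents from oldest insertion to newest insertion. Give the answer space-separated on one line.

FIFO simulation (capacity=5):
  1. access E: MISS. Cache (old->new): [E]
  2. access I: MISS. Cache (old->new): [E I]
  3. access B: MISS. Cache (old->new): [E I B]
  4. access B: HIT. Cache (old->new): [E I B]
  5. access P: MISS. Cache (old->new): [E I B P]
  6. access I: HIT. Cache (old->new): [E I B P]
  7. access L: MISS. Cache (old->new): [E I B P L]
  8. access T: MISS, evict E. Cache (old->new): [I B P L T]
  9. access Y: MISS, evict I. Cache (old->new): [B P L T Y]
  10. access Y: HIT. Cache (old->new): [B P L T Y]
  11. access P: HIT. Cache (old->new): [B P L T Y]
  12. access Y: HIT. Cache (old->new): [B P L T Y]
  13. access P: HIT. Cache (old->new): [B P L T Y]
  14. access Y: HIT. Cache (old->new): [B P L T Y]
Total: 7 hits, 7 misses, 2 evictions

Answer: B P L T Y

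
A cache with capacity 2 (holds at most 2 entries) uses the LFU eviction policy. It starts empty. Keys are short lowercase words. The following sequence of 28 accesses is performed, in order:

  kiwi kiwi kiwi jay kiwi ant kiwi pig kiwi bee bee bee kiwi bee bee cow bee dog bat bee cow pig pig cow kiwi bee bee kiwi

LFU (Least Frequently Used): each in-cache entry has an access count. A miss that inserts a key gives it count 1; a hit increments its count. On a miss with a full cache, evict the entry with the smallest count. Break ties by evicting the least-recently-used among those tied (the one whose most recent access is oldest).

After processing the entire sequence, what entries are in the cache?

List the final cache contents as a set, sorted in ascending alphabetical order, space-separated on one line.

LFU simulation (capacity=2):
  1. access kiwi: MISS. Cache: [kiwi(c=1)]
  2. access kiwi: HIT, count now 2. Cache: [kiwi(c=2)]
  3. access kiwi: HIT, count now 3. Cache: [kiwi(c=3)]
  4. access jay: MISS. Cache: [jay(c=1) kiwi(c=3)]
  5. access kiwi: HIT, count now 4. Cache: [jay(c=1) kiwi(c=4)]
  6. access ant: MISS, evict jay(c=1). Cache: [ant(c=1) kiwi(c=4)]
  7. access kiwi: HIT, count now 5. Cache: [ant(c=1) kiwi(c=5)]
  8. access pig: MISS, evict ant(c=1). Cache: [pig(c=1) kiwi(c=5)]
  9. access kiwi: HIT, count now 6. Cache: [pig(c=1) kiwi(c=6)]
  10. access bee: MISS, evict pig(c=1). Cache: [bee(c=1) kiwi(c=6)]
  11. access bee: HIT, count now 2. Cache: [bee(c=2) kiwi(c=6)]
  12. access bee: HIT, count now 3. Cache: [bee(c=3) kiwi(c=6)]
  13. access kiwi: HIT, count now 7. Cache: [bee(c=3) kiwi(c=7)]
  14. access bee: HIT, count now 4. Cache: [bee(c=4) kiwi(c=7)]
  15. access bee: HIT, count now 5. Cache: [bee(c=5) kiwi(c=7)]
  16. access cow: MISS, evict bee(c=5). Cache: [cow(c=1) kiwi(c=7)]
  17. access bee: MISS, evict cow(c=1). Cache: [bee(c=1) kiwi(c=7)]
  18. access dog: MISS, evict bee(c=1). Cache: [dog(c=1) kiwi(c=7)]
  19. access bat: MISS, evict dog(c=1). Cache: [bat(c=1) kiwi(c=7)]
  20. access bee: MISS, evict bat(c=1). Cache: [bee(c=1) kiwi(c=7)]
  21. access cow: MISS, evict bee(c=1). Cache: [cow(c=1) kiwi(c=7)]
  22. access pig: MISS, evict cow(c=1). Cache: [pig(c=1) kiwi(c=7)]
  23. access pig: HIT, count now 2. Cache: [pig(c=2) kiwi(c=7)]
  24. access cow: MISS, evict pig(c=2). Cache: [cow(c=1) kiwi(c=7)]
  25. access kiwi: HIT, count now 8. Cache: [cow(c=1) kiwi(c=8)]
  26. access bee: MISS, evict cow(c=1). Cache: [bee(c=1) kiwi(c=8)]
  27. access bee: HIT, count now 2. Cache: [bee(c=2) kiwi(c=8)]
  28. access kiwi: HIT, count now 9. Cache: [bee(c=2) kiwi(c=9)]
Total: 14 hits, 14 misses, 12 evictions

Answer: bee kiwi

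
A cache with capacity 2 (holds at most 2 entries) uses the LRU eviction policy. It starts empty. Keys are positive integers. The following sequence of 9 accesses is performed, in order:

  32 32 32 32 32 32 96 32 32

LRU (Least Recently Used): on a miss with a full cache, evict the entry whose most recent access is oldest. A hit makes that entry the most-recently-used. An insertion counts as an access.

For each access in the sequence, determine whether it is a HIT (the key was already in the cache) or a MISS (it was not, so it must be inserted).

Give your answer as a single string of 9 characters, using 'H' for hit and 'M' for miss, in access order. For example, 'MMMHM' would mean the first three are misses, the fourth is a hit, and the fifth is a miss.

Answer: MHHHHHMHH

Derivation:
LRU simulation (capacity=2):
  1. access 32: MISS. Cache (LRU->MRU): [32]
  2. access 32: HIT. Cache (LRU->MRU): [32]
  3. access 32: HIT. Cache (LRU->MRU): [32]
  4. access 32: HIT. Cache (LRU->MRU): [32]
  5. access 32: HIT. Cache (LRU->MRU): [32]
  6. access 32: HIT. Cache (LRU->MRU): [32]
  7. access 96: MISS. Cache (LRU->MRU): [32 96]
  8. access 32: HIT. Cache (LRU->MRU): [96 32]
  9. access 32: HIT. Cache (LRU->MRU): [96 32]
Total: 7 hits, 2 misses, 0 evictions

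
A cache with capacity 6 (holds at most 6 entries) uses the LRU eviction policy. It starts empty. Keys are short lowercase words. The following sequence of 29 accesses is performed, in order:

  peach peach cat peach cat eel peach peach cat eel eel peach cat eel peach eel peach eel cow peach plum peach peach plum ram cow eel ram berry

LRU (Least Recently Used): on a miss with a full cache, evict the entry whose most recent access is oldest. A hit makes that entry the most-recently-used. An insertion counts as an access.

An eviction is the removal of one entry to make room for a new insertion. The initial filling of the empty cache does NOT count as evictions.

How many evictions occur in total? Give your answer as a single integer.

Answer: 1

Derivation:
LRU simulation (capacity=6):
  1. access peach: MISS. Cache (LRU->MRU): [peach]
  2. access peach: HIT. Cache (LRU->MRU): [peach]
  3. access cat: MISS. Cache (LRU->MRU): [peach cat]
  4. access peach: HIT. Cache (LRU->MRU): [cat peach]
  5. access cat: HIT. Cache (LRU->MRU): [peach cat]
  6. access eel: MISS. Cache (LRU->MRU): [peach cat eel]
  7. access peach: HIT. Cache (LRU->MRU): [cat eel peach]
  8. access peach: HIT. Cache (LRU->MRU): [cat eel peach]
  9. access cat: HIT. Cache (LRU->MRU): [eel peach cat]
  10. access eel: HIT. Cache (LRU->MRU): [peach cat eel]
  11. access eel: HIT. Cache (LRU->MRU): [peach cat eel]
  12. access peach: HIT. Cache (LRU->MRU): [cat eel peach]
  13. access cat: HIT. Cache (LRU->MRU): [eel peach cat]
  14. access eel: HIT. Cache (LRU->MRU): [peach cat eel]
  15. access peach: HIT. Cache (LRU->MRU): [cat eel peach]
  16. access eel: HIT. Cache (LRU->MRU): [cat peach eel]
  17. access peach: HIT. Cache (LRU->MRU): [cat eel peach]
  18. access eel: HIT. Cache (LRU->MRU): [cat peach eel]
  19. access cow: MISS. Cache (LRU->MRU): [cat peach eel cow]
  20. access peach: HIT. Cache (LRU->MRU): [cat eel cow peach]
  21. access plum: MISS. Cache (LRU->MRU): [cat eel cow peach plum]
  22. access peach: HIT. Cache (LRU->MRU): [cat eel cow plum peach]
  23. access peach: HIT. Cache (LRU->MRU): [cat eel cow plum peach]
  24. access plum: HIT. Cache (LRU->MRU): [cat eel cow peach plum]
  25. access ram: MISS. Cache (LRU->MRU): [cat eel cow peach plum ram]
  26. access cow: HIT. Cache (LRU->MRU): [cat eel peach plum ram cow]
  27. access eel: HIT. Cache (LRU->MRU): [cat peach plum ram cow eel]
  28. access ram: HIT. Cache (LRU->MRU): [cat peach plum cow eel ram]
  29. access berry: MISS, evict cat. Cache (LRU->MRU): [peach plum cow eel ram berry]
Total: 22 hits, 7 misses, 1 evictions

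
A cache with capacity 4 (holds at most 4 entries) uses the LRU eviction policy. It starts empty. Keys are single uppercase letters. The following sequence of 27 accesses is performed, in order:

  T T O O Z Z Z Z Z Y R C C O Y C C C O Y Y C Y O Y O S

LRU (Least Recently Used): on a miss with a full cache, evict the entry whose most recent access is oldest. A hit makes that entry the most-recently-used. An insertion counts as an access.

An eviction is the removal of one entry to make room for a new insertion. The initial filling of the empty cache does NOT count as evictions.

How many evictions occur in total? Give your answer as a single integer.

Answer: 4

Derivation:
LRU simulation (capacity=4):
  1. access T: MISS. Cache (LRU->MRU): [T]
  2. access T: HIT. Cache (LRU->MRU): [T]
  3. access O: MISS. Cache (LRU->MRU): [T O]
  4. access O: HIT. Cache (LRU->MRU): [T O]
  5. access Z: MISS. Cache (LRU->MRU): [T O Z]
  6. access Z: HIT. Cache (LRU->MRU): [T O Z]
  7. access Z: HIT. Cache (LRU->MRU): [T O Z]
  8. access Z: HIT. Cache (LRU->MRU): [T O Z]
  9. access Z: HIT. Cache (LRU->MRU): [T O Z]
  10. access Y: MISS. Cache (LRU->MRU): [T O Z Y]
  11. access R: MISS, evict T. Cache (LRU->MRU): [O Z Y R]
  12. access C: MISS, evict O. Cache (LRU->MRU): [Z Y R C]
  13. access C: HIT. Cache (LRU->MRU): [Z Y R C]
  14. access O: MISS, evict Z. Cache (LRU->MRU): [Y R C O]
  15. access Y: HIT. Cache (LRU->MRU): [R C O Y]
  16. access C: HIT. Cache (LRU->MRU): [R O Y C]
  17. access C: HIT. Cache (LRU->MRU): [R O Y C]
  18. access C: HIT. Cache (LRU->MRU): [R O Y C]
  19. access O: HIT. Cache (LRU->MRU): [R Y C O]
  20. access Y: HIT. Cache (LRU->MRU): [R C O Y]
  21. access Y: HIT. Cache (LRU->MRU): [R C O Y]
  22. access C: HIT. Cache (LRU->MRU): [R O Y C]
  23. access Y: HIT. Cache (LRU->MRU): [R O C Y]
  24. access O: HIT. Cache (LRU->MRU): [R C Y O]
  25. access Y: HIT. Cache (LRU->MRU): [R C O Y]
  26. access O: HIT. Cache (LRU->MRU): [R C Y O]
  27. access S: MISS, evict R. Cache (LRU->MRU): [C Y O S]
Total: 19 hits, 8 misses, 4 evictions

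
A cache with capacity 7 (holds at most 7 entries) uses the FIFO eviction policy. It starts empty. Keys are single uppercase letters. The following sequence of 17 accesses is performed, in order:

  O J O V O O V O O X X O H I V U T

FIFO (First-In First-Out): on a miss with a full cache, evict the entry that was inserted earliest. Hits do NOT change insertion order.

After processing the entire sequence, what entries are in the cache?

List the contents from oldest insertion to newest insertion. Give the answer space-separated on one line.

Answer: J V X H I U T

Derivation:
FIFO simulation (capacity=7):
  1. access O: MISS. Cache (old->new): [O]
  2. access J: MISS. Cache (old->new): [O J]
  3. access O: HIT. Cache (old->new): [O J]
  4. access V: MISS. Cache (old->new): [O J V]
  5. access O: HIT. Cache (old->new): [O J V]
  6. access O: HIT. Cache (old->new): [O J V]
  7. access V: HIT. Cache (old->new): [O J V]
  8. access O: HIT. Cache (old->new): [O J V]
  9. access O: HIT. Cache (old->new): [O J V]
  10. access X: MISS. Cache (old->new): [O J V X]
  11. access X: HIT. Cache (old->new): [O J V X]
  12. access O: HIT. Cache (old->new): [O J V X]
  13. access H: MISS. Cache (old->new): [O J V X H]
  14. access I: MISS. Cache (old->new): [O J V X H I]
  15. access V: HIT. Cache (old->new): [O J V X H I]
  16. access U: MISS. Cache (old->new): [O J V X H I U]
  17. access T: MISS, evict O. Cache (old->new): [J V X H I U T]
Total: 9 hits, 8 misses, 1 evictions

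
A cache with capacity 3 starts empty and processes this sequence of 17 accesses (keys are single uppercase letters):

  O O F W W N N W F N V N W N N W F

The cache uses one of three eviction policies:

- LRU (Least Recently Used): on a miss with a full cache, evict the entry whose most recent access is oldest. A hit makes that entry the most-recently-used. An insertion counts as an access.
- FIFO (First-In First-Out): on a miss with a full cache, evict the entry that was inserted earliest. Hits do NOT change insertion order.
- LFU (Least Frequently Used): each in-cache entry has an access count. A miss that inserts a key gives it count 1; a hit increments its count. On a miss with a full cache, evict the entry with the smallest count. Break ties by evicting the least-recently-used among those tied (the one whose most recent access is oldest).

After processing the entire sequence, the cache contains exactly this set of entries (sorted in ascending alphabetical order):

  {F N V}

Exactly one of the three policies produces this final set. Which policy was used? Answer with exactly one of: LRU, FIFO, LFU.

Simulating under each policy and comparing final sets:
  LRU: final set = {F N W} -> differs
  FIFO: final set = {F N V} -> MATCHES target
  LFU: final set = {F N W} -> differs
Only FIFO produces the target set.

Answer: FIFO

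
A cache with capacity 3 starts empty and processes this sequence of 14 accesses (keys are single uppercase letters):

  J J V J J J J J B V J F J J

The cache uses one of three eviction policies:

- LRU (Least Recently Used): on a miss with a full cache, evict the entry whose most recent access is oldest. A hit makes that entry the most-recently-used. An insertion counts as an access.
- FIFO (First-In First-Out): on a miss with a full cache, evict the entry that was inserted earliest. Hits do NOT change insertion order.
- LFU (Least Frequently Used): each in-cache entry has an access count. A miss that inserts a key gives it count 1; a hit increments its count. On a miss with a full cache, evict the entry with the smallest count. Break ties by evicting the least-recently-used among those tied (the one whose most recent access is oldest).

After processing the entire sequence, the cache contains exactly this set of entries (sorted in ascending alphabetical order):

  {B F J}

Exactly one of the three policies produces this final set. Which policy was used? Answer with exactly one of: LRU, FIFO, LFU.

Simulating under each policy and comparing final sets:
  LRU: final set = {F J V} -> differs
  FIFO: final set = {B F J} -> MATCHES target
  LFU: final set = {F J V} -> differs
Only FIFO produces the target set.

Answer: FIFO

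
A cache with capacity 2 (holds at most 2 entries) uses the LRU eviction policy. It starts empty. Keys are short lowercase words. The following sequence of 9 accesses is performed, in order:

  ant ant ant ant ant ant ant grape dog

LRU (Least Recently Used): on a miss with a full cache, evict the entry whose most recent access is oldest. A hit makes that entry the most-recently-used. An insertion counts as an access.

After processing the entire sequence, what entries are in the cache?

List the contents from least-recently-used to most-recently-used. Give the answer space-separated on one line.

LRU simulation (capacity=2):
  1. access ant: MISS. Cache (LRU->MRU): [ant]
  2. access ant: HIT. Cache (LRU->MRU): [ant]
  3. access ant: HIT. Cache (LRU->MRU): [ant]
  4. access ant: HIT. Cache (LRU->MRU): [ant]
  5. access ant: HIT. Cache (LRU->MRU): [ant]
  6. access ant: HIT. Cache (LRU->MRU): [ant]
  7. access ant: HIT. Cache (LRU->MRU): [ant]
  8. access grape: MISS. Cache (LRU->MRU): [ant grape]
  9. access dog: MISS, evict ant. Cache (LRU->MRU): [grape dog]
Total: 6 hits, 3 misses, 1 evictions

Answer: grape dog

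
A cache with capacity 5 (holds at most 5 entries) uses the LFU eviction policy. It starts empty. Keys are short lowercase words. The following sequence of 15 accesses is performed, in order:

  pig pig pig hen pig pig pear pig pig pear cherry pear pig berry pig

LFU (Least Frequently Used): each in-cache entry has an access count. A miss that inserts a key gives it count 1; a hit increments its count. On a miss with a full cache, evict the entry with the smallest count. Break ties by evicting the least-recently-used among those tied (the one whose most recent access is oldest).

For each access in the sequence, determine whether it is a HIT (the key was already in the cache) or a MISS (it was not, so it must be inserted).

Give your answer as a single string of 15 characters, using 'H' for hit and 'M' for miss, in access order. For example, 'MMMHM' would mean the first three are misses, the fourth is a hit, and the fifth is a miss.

LFU simulation (capacity=5):
  1. access pig: MISS. Cache: [pig(c=1)]
  2. access pig: HIT, count now 2. Cache: [pig(c=2)]
  3. access pig: HIT, count now 3. Cache: [pig(c=3)]
  4. access hen: MISS. Cache: [hen(c=1) pig(c=3)]
  5. access pig: HIT, count now 4. Cache: [hen(c=1) pig(c=4)]
  6. access pig: HIT, count now 5. Cache: [hen(c=1) pig(c=5)]
  7. access pear: MISS. Cache: [hen(c=1) pear(c=1) pig(c=5)]
  8. access pig: HIT, count now 6. Cache: [hen(c=1) pear(c=1) pig(c=6)]
  9. access pig: HIT, count now 7. Cache: [hen(c=1) pear(c=1) pig(c=7)]
  10. access pear: HIT, count now 2. Cache: [hen(c=1) pear(c=2) pig(c=7)]
  11. access cherry: MISS. Cache: [hen(c=1) cherry(c=1) pear(c=2) pig(c=7)]
  12. access pear: HIT, count now 3. Cache: [hen(c=1) cherry(c=1) pear(c=3) pig(c=7)]
  13. access pig: HIT, count now 8. Cache: [hen(c=1) cherry(c=1) pear(c=3) pig(c=8)]
  14. access berry: MISS. Cache: [hen(c=1) cherry(c=1) berry(c=1) pear(c=3) pig(c=8)]
  15. access pig: HIT, count now 9. Cache: [hen(c=1) cherry(c=1) berry(c=1) pear(c=3) pig(c=9)]
Total: 10 hits, 5 misses, 0 evictions

Answer: MHHMHHMHHHMHHMH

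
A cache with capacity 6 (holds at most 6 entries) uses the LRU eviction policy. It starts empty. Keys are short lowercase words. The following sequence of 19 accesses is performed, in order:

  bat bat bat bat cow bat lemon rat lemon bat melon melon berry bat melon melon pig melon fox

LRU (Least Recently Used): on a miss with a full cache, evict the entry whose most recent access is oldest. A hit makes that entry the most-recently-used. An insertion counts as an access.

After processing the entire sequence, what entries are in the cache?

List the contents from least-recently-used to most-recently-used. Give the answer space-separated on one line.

Answer: lemon berry bat pig melon fox

Derivation:
LRU simulation (capacity=6):
  1. access bat: MISS. Cache (LRU->MRU): [bat]
  2. access bat: HIT. Cache (LRU->MRU): [bat]
  3. access bat: HIT. Cache (LRU->MRU): [bat]
  4. access bat: HIT. Cache (LRU->MRU): [bat]
  5. access cow: MISS. Cache (LRU->MRU): [bat cow]
  6. access bat: HIT. Cache (LRU->MRU): [cow bat]
  7. access lemon: MISS. Cache (LRU->MRU): [cow bat lemon]
  8. access rat: MISS. Cache (LRU->MRU): [cow bat lemon rat]
  9. access lemon: HIT. Cache (LRU->MRU): [cow bat rat lemon]
  10. access bat: HIT. Cache (LRU->MRU): [cow rat lemon bat]
  11. access melon: MISS. Cache (LRU->MRU): [cow rat lemon bat melon]
  12. access melon: HIT. Cache (LRU->MRU): [cow rat lemon bat melon]
  13. access berry: MISS. Cache (LRU->MRU): [cow rat lemon bat melon berry]
  14. access bat: HIT. Cache (LRU->MRU): [cow rat lemon melon berry bat]
  15. access melon: HIT. Cache (LRU->MRU): [cow rat lemon berry bat melon]
  16. access melon: HIT. Cache (LRU->MRU): [cow rat lemon berry bat melon]
  17. access pig: MISS, evict cow. Cache (LRU->MRU): [rat lemon berry bat melon pig]
  18. access melon: HIT. Cache (LRU->MRU): [rat lemon berry bat pig melon]
  19. access fox: MISS, evict rat. Cache (LRU->MRU): [lemon berry bat pig melon fox]
Total: 11 hits, 8 misses, 2 evictions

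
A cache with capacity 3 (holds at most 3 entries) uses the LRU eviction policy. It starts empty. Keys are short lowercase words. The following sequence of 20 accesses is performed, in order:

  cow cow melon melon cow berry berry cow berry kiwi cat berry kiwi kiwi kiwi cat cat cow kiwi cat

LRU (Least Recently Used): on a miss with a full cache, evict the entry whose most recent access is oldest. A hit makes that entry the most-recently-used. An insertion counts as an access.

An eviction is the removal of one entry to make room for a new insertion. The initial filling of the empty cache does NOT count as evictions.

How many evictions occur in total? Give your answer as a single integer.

Answer: 3

Derivation:
LRU simulation (capacity=3):
  1. access cow: MISS. Cache (LRU->MRU): [cow]
  2. access cow: HIT. Cache (LRU->MRU): [cow]
  3. access melon: MISS. Cache (LRU->MRU): [cow melon]
  4. access melon: HIT. Cache (LRU->MRU): [cow melon]
  5. access cow: HIT. Cache (LRU->MRU): [melon cow]
  6. access berry: MISS. Cache (LRU->MRU): [melon cow berry]
  7. access berry: HIT. Cache (LRU->MRU): [melon cow berry]
  8. access cow: HIT. Cache (LRU->MRU): [melon berry cow]
  9. access berry: HIT. Cache (LRU->MRU): [melon cow berry]
  10. access kiwi: MISS, evict melon. Cache (LRU->MRU): [cow berry kiwi]
  11. access cat: MISS, evict cow. Cache (LRU->MRU): [berry kiwi cat]
  12. access berry: HIT. Cache (LRU->MRU): [kiwi cat berry]
  13. access kiwi: HIT. Cache (LRU->MRU): [cat berry kiwi]
  14. access kiwi: HIT. Cache (LRU->MRU): [cat berry kiwi]
  15. access kiwi: HIT. Cache (LRU->MRU): [cat berry kiwi]
  16. access cat: HIT. Cache (LRU->MRU): [berry kiwi cat]
  17. access cat: HIT. Cache (LRU->MRU): [berry kiwi cat]
  18. access cow: MISS, evict berry. Cache (LRU->MRU): [kiwi cat cow]
  19. access kiwi: HIT. Cache (LRU->MRU): [cat cow kiwi]
  20. access cat: HIT. Cache (LRU->MRU): [cow kiwi cat]
Total: 14 hits, 6 misses, 3 evictions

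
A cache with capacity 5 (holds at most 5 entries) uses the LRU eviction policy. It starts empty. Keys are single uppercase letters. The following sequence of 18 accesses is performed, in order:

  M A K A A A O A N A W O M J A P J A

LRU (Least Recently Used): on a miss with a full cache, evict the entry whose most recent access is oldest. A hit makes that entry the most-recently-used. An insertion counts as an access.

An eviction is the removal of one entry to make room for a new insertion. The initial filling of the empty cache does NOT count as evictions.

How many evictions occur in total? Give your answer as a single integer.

LRU simulation (capacity=5):
  1. access M: MISS. Cache (LRU->MRU): [M]
  2. access A: MISS. Cache (LRU->MRU): [M A]
  3. access K: MISS. Cache (LRU->MRU): [M A K]
  4. access A: HIT. Cache (LRU->MRU): [M K A]
  5. access A: HIT. Cache (LRU->MRU): [M K A]
  6. access A: HIT. Cache (LRU->MRU): [M K A]
  7. access O: MISS. Cache (LRU->MRU): [M K A O]
  8. access A: HIT. Cache (LRU->MRU): [M K O A]
  9. access N: MISS. Cache (LRU->MRU): [M K O A N]
  10. access A: HIT. Cache (LRU->MRU): [M K O N A]
  11. access W: MISS, evict M. Cache (LRU->MRU): [K O N A W]
  12. access O: HIT. Cache (LRU->MRU): [K N A W O]
  13. access M: MISS, evict K. Cache (LRU->MRU): [N A W O M]
  14. access J: MISS, evict N. Cache (LRU->MRU): [A W O M J]
  15. access A: HIT. Cache (LRU->MRU): [W O M J A]
  16. access P: MISS, evict W. Cache (LRU->MRU): [O M J A P]
  17. access J: HIT. Cache (LRU->MRU): [O M A P J]
  18. access A: HIT. Cache (LRU->MRU): [O M P J A]
Total: 9 hits, 9 misses, 4 evictions

Answer: 4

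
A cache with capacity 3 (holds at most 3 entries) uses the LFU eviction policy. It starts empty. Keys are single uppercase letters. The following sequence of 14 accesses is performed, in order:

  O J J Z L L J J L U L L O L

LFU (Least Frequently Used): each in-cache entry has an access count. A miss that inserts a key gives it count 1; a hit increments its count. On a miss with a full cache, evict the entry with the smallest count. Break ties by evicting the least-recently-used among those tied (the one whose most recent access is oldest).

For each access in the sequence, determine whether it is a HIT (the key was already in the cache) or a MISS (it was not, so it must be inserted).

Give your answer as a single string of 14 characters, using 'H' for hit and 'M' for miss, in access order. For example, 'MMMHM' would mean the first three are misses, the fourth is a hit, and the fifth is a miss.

LFU simulation (capacity=3):
  1. access O: MISS. Cache: [O(c=1)]
  2. access J: MISS. Cache: [O(c=1) J(c=1)]
  3. access J: HIT, count now 2. Cache: [O(c=1) J(c=2)]
  4. access Z: MISS. Cache: [O(c=1) Z(c=1) J(c=2)]
  5. access L: MISS, evict O(c=1). Cache: [Z(c=1) L(c=1) J(c=2)]
  6. access L: HIT, count now 2. Cache: [Z(c=1) J(c=2) L(c=2)]
  7. access J: HIT, count now 3. Cache: [Z(c=1) L(c=2) J(c=3)]
  8. access J: HIT, count now 4. Cache: [Z(c=1) L(c=2) J(c=4)]
  9. access L: HIT, count now 3. Cache: [Z(c=1) L(c=3) J(c=4)]
  10. access U: MISS, evict Z(c=1). Cache: [U(c=1) L(c=3) J(c=4)]
  11. access L: HIT, count now 4. Cache: [U(c=1) J(c=4) L(c=4)]
  12. access L: HIT, count now 5. Cache: [U(c=1) J(c=4) L(c=5)]
  13. access O: MISS, evict U(c=1). Cache: [O(c=1) J(c=4) L(c=5)]
  14. access L: HIT, count now 6. Cache: [O(c=1) J(c=4) L(c=6)]
Total: 8 hits, 6 misses, 3 evictions

Answer: MMHMMHHHHMHHMH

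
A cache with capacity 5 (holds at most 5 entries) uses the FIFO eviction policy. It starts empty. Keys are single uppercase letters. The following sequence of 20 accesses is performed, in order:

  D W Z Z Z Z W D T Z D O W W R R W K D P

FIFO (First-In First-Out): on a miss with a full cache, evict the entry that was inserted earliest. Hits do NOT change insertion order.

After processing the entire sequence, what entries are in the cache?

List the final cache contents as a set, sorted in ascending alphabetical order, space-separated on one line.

Answer: D K O P R

Derivation:
FIFO simulation (capacity=5):
  1. access D: MISS. Cache (old->new): [D]
  2. access W: MISS. Cache (old->new): [D W]
  3. access Z: MISS. Cache (old->new): [D W Z]
  4. access Z: HIT. Cache (old->new): [D W Z]
  5. access Z: HIT. Cache (old->new): [D W Z]
  6. access Z: HIT. Cache (old->new): [D W Z]
  7. access W: HIT. Cache (old->new): [D W Z]
  8. access D: HIT. Cache (old->new): [D W Z]
  9. access T: MISS. Cache (old->new): [D W Z T]
  10. access Z: HIT. Cache (old->new): [D W Z T]
  11. access D: HIT. Cache (old->new): [D W Z T]
  12. access O: MISS. Cache (old->new): [D W Z T O]
  13. access W: HIT. Cache (old->new): [D W Z T O]
  14. access W: HIT. Cache (old->new): [D W Z T O]
  15. access R: MISS, evict D. Cache (old->new): [W Z T O R]
  16. access R: HIT. Cache (old->new): [W Z T O R]
  17. access W: HIT. Cache (old->new): [W Z T O R]
  18. access K: MISS, evict W. Cache (old->new): [Z T O R K]
  19. access D: MISS, evict Z. Cache (old->new): [T O R K D]
  20. access P: MISS, evict T. Cache (old->new): [O R K D P]
Total: 11 hits, 9 misses, 4 evictions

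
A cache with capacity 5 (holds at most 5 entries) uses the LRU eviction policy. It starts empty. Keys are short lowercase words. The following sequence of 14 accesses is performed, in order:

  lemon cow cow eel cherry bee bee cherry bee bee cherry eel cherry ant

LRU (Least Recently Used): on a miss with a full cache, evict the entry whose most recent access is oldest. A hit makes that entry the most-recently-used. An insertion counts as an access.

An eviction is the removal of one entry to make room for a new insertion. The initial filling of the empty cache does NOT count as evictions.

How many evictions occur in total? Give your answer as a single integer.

Answer: 1

Derivation:
LRU simulation (capacity=5):
  1. access lemon: MISS. Cache (LRU->MRU): [lemon]
  2. access cow: MISS. Cache (LRU->MRU): [lemon cow]
  3. access cow: HIT. Cache (LRU->MRU): [lemon cow]
  4. access eel: MISS. Cache (LRU->MRU): [lemon cow eel]
  5. access cherry: MISS. Cache (LRU->MRU): [lemon cow eel cherry]
  6. access bee: MISS. Cache (LRU->MRU): [lemon cow eel cherry bee]
  7. access bee: HIT. Cache (LRU->MRU): [lemon cow eel cherry bee]
  8. access cherry: HIT. Cache (LRU->MRU): [lemon cow eel bee cherry]
  9. access bee: HIT. Cache (LRU->MRU): [lemon cow eel cherry bee]
  10. access bee: HIT. Cache (LRU->MRU): [lemon cow eel cherry bee]
  11. access cherry: HIT. Cache (LRU->MRU): [lemon cow eel bee cherry]
  12. access eel: HIT. Cache (LRU->MRU): [lemon cow bee cherry eel]
  13. access cherry: HIT. Cache (LRU->MRU): [lemon cow bee eel cherry]
  14. access ant: MISS, evict lemon. Cache (LRU->MRU): [cow bee eel cherry ant]
Total: 8 hits, 6 misses, 1 evictions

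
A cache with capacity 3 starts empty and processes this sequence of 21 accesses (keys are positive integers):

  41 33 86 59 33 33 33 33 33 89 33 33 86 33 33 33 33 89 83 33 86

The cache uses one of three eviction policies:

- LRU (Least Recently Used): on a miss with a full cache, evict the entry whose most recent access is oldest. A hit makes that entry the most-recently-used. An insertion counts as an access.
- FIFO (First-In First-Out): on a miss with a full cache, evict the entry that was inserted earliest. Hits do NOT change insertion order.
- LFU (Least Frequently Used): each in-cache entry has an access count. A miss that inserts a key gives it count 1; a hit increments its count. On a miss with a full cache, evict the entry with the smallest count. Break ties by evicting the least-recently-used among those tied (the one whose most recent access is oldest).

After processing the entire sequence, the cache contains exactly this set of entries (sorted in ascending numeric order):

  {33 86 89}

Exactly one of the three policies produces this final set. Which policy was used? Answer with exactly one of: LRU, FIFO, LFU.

Simulating under each policy and comparing final sets:
  LRU: final set = {33 83 86} -> differs
  FIFO: final set = {33 83 86} -> differs
  LFU: final set = {33 86 89} -> MATCHES target
Only LFU produces the target set.

Answer: LFU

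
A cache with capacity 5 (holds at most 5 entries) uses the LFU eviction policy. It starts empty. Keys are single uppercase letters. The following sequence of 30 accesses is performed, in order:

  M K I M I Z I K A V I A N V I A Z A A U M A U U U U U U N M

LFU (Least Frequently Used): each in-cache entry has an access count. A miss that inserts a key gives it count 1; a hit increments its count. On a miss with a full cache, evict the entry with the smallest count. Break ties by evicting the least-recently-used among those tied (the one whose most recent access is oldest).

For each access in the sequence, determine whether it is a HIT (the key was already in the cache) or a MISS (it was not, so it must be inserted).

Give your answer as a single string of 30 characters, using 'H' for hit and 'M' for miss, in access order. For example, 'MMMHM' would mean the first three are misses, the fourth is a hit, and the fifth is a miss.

LFU simulation (capacity=5):
  1. access M: MISS. Cache: [M(c=1)]
  2. access K: MISS. Cache: [M(c=1) K(c=1)]
  3. access I: MISS. Cache: [M(c=1) K(c=1) I(c=1)]
  4. access M: HIT, count now 2. Cache: [K(c=1) I(c=1) M(c=2)]
  5. access I: HIT, count now 2. Cache: [K(c=1) M(c=2) I(c=2)]
  6. access Z: MISS. Cache: [K(c=1) Z(c=1) M(c=2) I(c=2)]
  7. access I: HIT, count now 3. Cache: [K(c=1) Z(c=1) M(c=2) I(c=3)]
  8. access K: HIT, count now 2. Cache: [Z(c=1) M(c=2) K(c=2) I(c=3)]
  9. access A: MISS. Cache: [Z(c=1) A(c=1) M(c=2) K(c=2) I(c=3)]
  10. access V: MISS, evict Z(c=1). Cache: [A(c=1) V(c=1) M(c=2) K(c=2) I(c=3)]
  11. access I: HIT, count now 4. Cache: [A(c=1) V(c=1) M(c=2) K(c=2) I(c=4)]
  12. access A: HIT, count now 2. Cache: [V(c=1) M(c=2) K(c=2) A(c=2) I(c=4)]
  13. access N: MISS, evict V(c=1). Cache: [N(c=1) M(c=2) K(c=2) A(c=2) I(c=4)]
  14. access V: MISS, evict N(c=1). Cache: [V(c=1) M(c=2) K(c=2) A(c=2) I(c=4)]
  15. access I: HIT, count now 5. Cache: [V(c=1) M(c=2) K(c=2) A(c=2) I(c=5)]
  16. access A: HIT, count now 3. Cache: [V(c=1) M(c=2) K(c=2) A(c=3) I(c=5)]
  17. access Z: MISS, evict V(c=1). Cache: [Z(c=1) M(c=2) K(c=2) A(c=3) I(c=5)]
  18. access A: HIT, count now 4. Cache: [Z(c=1) M(c=2) K(c=2) A(c=4) I(c=5)]
  19. access A: HIT, count now 5. Cache: [Z(c=1) M(c=2) K(c=2) I(c=5) A(c=5)]
  20. access U: MISS, evict Z(c=1). Cache: [U(c=1) M(c=2) K(c=2) I(c=5) A(c=5)]
  21. access M: HIT, count now 3. Cache: [U(c=1) K(c=2) M(c=3) I(c=5) A(c=5)]
  22. access A: HIT, count now 6. Cache: [U(c=1) K(c=2) M(c=3) I(c=5) A(c=6)]
  23. access U: HIT, count now 2. Cache: [K(c=2) U(c=2) M(c=3) I(c=5) A(c=6)]
  24. access U: HIT, count now 3. Cache: [K(c=2) M(c=3) U(c=3) I(c=5) A(c=6)]
  25. access U: HIT, count now 4. Cache: [K(c=2) M(c=3) U(c=4) I(c=5) A(c=6)]
  26. access U: HIT, count now 5. Cache: [K(c=2) M(c=3) I(c=5) U(c=5) A(c=6)]
  27. access U: HIT, count now 6. Cache: [K(c=2) M(c=3) I(c=5) A(c=6) U(c=6)]
  28. access U: HIT, count now 7. Cache: [K(c=2) M(c=3) I(c=5) A(c=6) U(c=7)]
  29. access N: MISS, evict K(c=2). Cache: [N(c=1) M(c=3) I(c=5) A(c=6) U(c=7)]
  30. access M: HIT, count now 4. Cache: [N(c=1) M(c=4) I(c=5) A(c=6) U(c=7)]
Total: 19 hits, 11 misses, 6 evictions

Answer: MMMHHMHHMMHHMMHHMHHMHHHHHHHHMH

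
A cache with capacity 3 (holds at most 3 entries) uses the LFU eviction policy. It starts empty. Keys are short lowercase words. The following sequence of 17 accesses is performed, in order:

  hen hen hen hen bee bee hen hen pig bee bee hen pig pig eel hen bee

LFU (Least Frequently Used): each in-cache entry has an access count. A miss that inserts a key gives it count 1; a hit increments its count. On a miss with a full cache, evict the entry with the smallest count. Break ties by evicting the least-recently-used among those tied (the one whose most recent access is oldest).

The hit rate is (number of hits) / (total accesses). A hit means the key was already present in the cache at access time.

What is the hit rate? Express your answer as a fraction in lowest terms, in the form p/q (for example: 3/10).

Answer: 13/17

Derivation:
LFU simulation (capacity=3):
  1. access hen: MISS. Cache: [hen(c=1)]
  2. access hen: HIT, count now 2. Cache: [hen(c=2)]
  3. access hen: HIT, count now 3. Cache: [hen(c=3)]
  4. access hen: HIT, count now 4. Cache: [hen(c=4)]
  5. access bee: MISS. Cache: [bee(c=1) hen(c=4)]
  6. access bee: HIT, count now 2. Cache: [bee(c=2) hen(c=4)]
  7. access hen: HIT, count now 5. Cache: [bee(c=2) hen(c=5)]
  8. access hen: HIT, count now 6. Cache: [bee(c=2) hen(c=6)]
  9. access pig: MISS. Cache: [pig(c=1) bee(c=2) hen(c=6)]
  10. access bee: HIT, count now 3. Cache: [pig(c=1) bee(c=3) hen(c=6)]
  11. access bee: HIT, count now 4. Cache: [pig(c=1) bee(c=4) hen(c=6)]
  12. access hen: HIT, count now 7. Cache: [pig(c=1) bee(c=4) hen(c=7)]
  13. access pig: HIT, count now 2. Cache: [pig(c=2) bee(c=4) hen(c=7)]
  14. access pig: HIT, count now 3. Cache: [pig(c=3) bee(c=4) hen(c=7)]
  15. access eel: MISS, evict pig(c=3). Cache: [eel(c=1) bee(c=4) hen(c=7)]
  16. access hen: HIT, count now 8. Cache: [eel(c=1) bee(c=4) hen(c=8)]
  17. access bee: HIT, count now 5. Cache: [eel(c=1) bee(c=5) hen(c=8)]
Total: 13 hits, 4 misses, 1 evictions

Hit rate = 13/17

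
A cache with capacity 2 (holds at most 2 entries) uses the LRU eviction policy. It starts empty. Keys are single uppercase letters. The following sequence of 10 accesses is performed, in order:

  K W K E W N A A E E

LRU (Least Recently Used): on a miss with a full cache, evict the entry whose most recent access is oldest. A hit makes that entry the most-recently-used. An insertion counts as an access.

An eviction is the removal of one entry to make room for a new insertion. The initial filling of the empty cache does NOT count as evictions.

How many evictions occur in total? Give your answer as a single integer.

LRU simulation (capacity=2):
  1. access K: MISS. Cache (LRU->MRU): [K]
  2. access W: MISS. Cache (LRU->MRU): [K W]
  3. access K: HIT. Cache (LRU->MRU): [W K]
  4. access E: MISS, evict W. Cache (LRU->MRU): [K E]
  5. access W: MISS, evict K. Cache (LRU->MRU): [E W]
  6. access N: MISS, evict E. Cache (LRU->MRU): [W N]
  7. access A: MISS, evict W. Cache (LRU->MRU): [N A]
  8. access A: HIT. Cache (LRU->MRU): [N A]
  9. access E: MISS, evict N. Cache (LRU->MRU): [A E]
  10. access E: HIT. Cache (LRU->MRU): [A E]
Total: 3 hits, 7 misses, 5 evictions

Answer: 5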